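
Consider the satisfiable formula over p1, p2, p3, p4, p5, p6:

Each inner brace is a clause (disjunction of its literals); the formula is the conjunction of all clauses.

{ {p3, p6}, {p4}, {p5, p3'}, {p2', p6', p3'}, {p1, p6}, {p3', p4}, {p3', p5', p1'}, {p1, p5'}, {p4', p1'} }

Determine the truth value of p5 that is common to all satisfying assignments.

False

Suppose p5 = 1.
Unit clause (p4) forces p4 = 1.
Unit clause (p1) forces p1 = 1.
Now (p1') is unsatisfied and unit — conflict.
So every satisfying assignment has p5 = False.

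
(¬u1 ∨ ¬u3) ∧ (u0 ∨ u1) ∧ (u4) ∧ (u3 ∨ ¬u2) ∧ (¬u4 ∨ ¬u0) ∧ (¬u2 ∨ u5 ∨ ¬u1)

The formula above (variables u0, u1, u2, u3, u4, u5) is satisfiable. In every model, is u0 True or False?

False

Suppose u0 = True.
Unit clause (u4) forces u4 = True.
But (¬u4) is also a unit clause — contradiction.
So every satisfying assignment has u0 = False.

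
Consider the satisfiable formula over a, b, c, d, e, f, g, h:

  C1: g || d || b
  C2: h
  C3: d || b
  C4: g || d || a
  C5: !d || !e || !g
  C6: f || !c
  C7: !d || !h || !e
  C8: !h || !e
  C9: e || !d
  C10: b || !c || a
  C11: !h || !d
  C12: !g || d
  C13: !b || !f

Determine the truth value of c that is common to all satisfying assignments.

False

Suppose c = true.
Unit clause (h) forces h = true.
Unit clause (f) forces f = true.
Unit clause (!e) forces e = false.
Unit clause (!d) forces d = false.
Unit clause (b) forces b = true.
But (!b) is also a unit clause — contradiction.
So every satisfying assignment has c = False.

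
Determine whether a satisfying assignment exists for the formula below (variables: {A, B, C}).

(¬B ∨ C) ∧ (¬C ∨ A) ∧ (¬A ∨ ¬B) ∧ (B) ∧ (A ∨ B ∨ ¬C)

No

Unit clause (B) forces B = True.
Unit clause (C) forces C = True.
Unit clause (A) forces A = True.
That conflicts with the unit clause (¬A).
No assignment satisfies every clause.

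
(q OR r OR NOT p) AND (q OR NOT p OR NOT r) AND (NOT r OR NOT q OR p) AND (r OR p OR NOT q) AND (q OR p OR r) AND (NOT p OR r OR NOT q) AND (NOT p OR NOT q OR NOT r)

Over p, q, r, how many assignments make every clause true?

1

There are 2^3 = 8 truth assignments over (p, q, r).
Check each against the 7 clauses (columns in the order p, q, r):
  F F F  ✗ fails (q OR p OR r)
  F F T  ✓ satisfies all
  F T F  ✗ fails (r OR p OR NOT q)
  F T T  ✗ fails (NOT r OR NOT q OR p)
  T F F  ✗ fails (q OR r OR NOT p)
  T F T  ✗ fails (q OR NOT p OR NOT r)
  T T F  ✗ fails (NOT p OR r OR NOT q)
  T T T  ✗ fails (NOT p OR NOT q OR NOT r)
1 of the 8 rows is a model.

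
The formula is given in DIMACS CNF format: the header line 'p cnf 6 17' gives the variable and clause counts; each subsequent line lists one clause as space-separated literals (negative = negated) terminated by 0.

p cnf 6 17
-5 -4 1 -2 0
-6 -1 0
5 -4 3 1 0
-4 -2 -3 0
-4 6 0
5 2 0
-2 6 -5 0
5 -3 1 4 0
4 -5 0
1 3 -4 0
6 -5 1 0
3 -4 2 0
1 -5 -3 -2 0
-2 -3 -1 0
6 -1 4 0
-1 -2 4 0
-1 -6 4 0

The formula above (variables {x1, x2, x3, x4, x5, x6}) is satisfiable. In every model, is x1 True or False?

False

Suppose x1 = True.
From the singleton clause (¬x6), x6 = False.
From the singleton clause (¬x4), x4 = False.
But (x4) is also a unit clause — contradiction.
So every satisfying assignment has x1 = False.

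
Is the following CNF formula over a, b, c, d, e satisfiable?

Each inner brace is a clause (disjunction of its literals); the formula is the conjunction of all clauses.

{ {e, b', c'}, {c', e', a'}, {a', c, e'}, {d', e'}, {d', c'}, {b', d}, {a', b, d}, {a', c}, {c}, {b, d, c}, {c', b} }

No

(c) alone gives c = 1.
(d') alone gives d = 0.
(b') alone gives b = 0.
That conflicts with the unit clause (b).
No assignment satisfies every clause.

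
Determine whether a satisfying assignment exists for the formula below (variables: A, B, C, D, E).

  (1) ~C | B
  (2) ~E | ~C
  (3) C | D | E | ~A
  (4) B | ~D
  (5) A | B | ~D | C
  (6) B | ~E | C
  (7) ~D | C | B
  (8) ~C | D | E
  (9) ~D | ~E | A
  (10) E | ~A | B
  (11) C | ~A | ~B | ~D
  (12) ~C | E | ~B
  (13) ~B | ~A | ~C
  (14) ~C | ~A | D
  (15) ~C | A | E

Try C = 0.
Try B = 0.
(~D) alone gives D = 0.
(~E) alone gives E = 0.
(~A) alone gives A = 0.
All clauses are satisfied.
A satisfying assignment: A: 0; B: 0; C: 0; D: 0; E: 0.

Yes, satisfiable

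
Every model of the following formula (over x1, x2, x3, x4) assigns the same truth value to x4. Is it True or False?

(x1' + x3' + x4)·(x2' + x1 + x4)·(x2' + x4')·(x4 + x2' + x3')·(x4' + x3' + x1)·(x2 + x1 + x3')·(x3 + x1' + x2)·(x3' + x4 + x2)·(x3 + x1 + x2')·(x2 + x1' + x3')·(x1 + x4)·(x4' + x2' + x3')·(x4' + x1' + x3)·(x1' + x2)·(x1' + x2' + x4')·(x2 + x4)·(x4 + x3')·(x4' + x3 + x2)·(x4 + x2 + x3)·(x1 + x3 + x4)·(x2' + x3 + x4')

False

Suppose x4 = 1.
Unit clause (x2') forces x2 = 0.
Unit clause (x1') forces x1 = 0.
Unit clause (x3') forces x3 = 0.
Now (x3) is unsatisfied and unit — conflict.
So every satisfying assignment has x4 = False.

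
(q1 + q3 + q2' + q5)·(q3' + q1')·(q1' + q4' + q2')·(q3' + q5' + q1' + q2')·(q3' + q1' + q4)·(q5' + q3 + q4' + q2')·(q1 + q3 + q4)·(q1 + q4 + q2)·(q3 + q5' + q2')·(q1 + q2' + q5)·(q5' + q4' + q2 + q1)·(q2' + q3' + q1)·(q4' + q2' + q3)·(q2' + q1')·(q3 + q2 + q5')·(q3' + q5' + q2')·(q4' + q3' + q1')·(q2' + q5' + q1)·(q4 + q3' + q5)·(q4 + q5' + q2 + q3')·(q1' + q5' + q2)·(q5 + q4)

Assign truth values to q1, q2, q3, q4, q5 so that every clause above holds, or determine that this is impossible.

Case q3 = 1:
The clause (q1') is unit, so q1 = 0.
The clause (q2') is unit, so q2 = 0.
The clause (q4) is unit, so q4 = 1.
The clause (q5') is unit, so q5 = 0.
This assignment satisfies each clause.

q1=0, q2=0, q3=1, q4=1, q5=0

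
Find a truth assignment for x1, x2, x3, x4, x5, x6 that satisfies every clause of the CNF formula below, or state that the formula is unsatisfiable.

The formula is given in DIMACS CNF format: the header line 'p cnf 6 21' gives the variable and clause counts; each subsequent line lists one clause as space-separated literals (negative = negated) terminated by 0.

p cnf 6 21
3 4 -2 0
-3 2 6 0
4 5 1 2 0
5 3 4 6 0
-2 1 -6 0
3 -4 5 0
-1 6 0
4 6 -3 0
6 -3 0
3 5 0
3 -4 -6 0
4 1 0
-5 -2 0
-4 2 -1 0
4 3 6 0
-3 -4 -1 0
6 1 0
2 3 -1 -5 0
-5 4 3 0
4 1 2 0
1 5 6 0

x1: True,  x2: True,  x3: True,  x4: False,  x5: False,  x6: True

Try x1 = True.
(x6) alone gives x6 = True.
Try x3 = True.
(¬x4) alone gives x4 = False.
Try x5 = False.
All clauses hold; x2 can take either value.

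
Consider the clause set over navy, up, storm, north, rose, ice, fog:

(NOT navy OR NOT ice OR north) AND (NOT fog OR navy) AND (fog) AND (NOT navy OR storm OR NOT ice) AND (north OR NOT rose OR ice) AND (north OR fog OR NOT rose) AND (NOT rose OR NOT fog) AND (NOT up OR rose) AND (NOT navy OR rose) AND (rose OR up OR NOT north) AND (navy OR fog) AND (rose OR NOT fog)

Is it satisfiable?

No

Unit clause (fog) forces fog = true.
Unit clause (navy) forces navy = true.
Unit clause (NOT rose) forces rose = false.
But (rose) is also a unit clause — contradiction.
No assignment satisfies every clause.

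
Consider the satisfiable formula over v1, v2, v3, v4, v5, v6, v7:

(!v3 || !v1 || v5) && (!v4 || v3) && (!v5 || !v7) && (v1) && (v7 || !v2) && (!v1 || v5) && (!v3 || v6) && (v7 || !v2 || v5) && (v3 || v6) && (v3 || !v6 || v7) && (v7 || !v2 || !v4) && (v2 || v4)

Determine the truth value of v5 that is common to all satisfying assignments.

True

Suppose v5 = false.
(v1) alone gives v1 = true.
Now (!v1) is unsatisfied and unit — conflict.
So every satisfying assignment has v5 = True.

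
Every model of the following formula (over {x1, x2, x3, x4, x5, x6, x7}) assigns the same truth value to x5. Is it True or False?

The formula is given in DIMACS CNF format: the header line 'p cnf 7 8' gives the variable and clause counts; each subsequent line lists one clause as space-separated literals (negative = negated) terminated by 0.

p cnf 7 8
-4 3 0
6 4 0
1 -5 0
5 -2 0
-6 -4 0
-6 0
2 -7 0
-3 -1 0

False

Suppose x5 = True.
(x1) alone gives x1 = True.
(¬x6) alone gives x6 = False.
(x4) alone gives x4 = True.
(x3) alone gives x3 = True.
That conflicts with the unit clause (¬x3).
So every satisfying assignment has x5 = False.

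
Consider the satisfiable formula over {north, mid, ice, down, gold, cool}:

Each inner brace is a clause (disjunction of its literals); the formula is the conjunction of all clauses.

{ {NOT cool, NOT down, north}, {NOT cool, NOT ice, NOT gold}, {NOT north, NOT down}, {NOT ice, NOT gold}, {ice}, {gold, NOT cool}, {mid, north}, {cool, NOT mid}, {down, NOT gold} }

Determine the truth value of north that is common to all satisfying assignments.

Suppose north = false.
The clause (ice) is unit, so ice = true.
The clause (NOT gold) is unit, so gold = false.
The clause (NOT cool) is unit, so cool = false.
The clause (mid) is unit, so mid = true.
That conflicts with the unit clause (NOT mid).
So every satisfying assignment has north = True.

True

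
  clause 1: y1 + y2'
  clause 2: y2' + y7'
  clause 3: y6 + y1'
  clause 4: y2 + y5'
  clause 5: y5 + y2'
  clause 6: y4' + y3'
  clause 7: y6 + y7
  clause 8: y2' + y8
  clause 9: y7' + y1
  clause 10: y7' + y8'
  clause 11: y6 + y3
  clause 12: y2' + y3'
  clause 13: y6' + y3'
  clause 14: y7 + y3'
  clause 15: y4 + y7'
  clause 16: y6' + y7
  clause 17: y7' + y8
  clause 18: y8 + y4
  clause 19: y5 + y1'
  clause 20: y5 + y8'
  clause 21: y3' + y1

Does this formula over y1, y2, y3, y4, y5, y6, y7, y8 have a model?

Try y1 = 1.
Unit clause (y6) forces y6 = 1.
Unit clause (y3') forces y3 = 0.
Unit clause (y7) forces y7 = 1.
Unit clause (y2') forces y2 = 0.
Unit clause (y5') forces y5 = 0.
But (y5) is also a unit clause — contradiction.
That branch fails; take y1 = 0 instead.
Unit clause (y2') forces y2 = 0.
Unit clause (y5') forces y5 = 0.
Unit clause (y7') forces y7 = 0.
Unit clause (y6) forces y6 = 1.
But (y6') is also a unit clause — contradiction.
Both values of y1 lead to a conflict.
No assignment satisfies every clause.

Unsatisfiable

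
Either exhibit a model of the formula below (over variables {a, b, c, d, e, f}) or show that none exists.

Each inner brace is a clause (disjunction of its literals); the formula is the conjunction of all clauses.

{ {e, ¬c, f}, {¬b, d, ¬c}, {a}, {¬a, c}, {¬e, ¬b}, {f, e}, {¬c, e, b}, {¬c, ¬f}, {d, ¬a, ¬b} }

a ↦ True; b ↦ False; c ↦ True; d ↦ False; e ↦ True; f ↦ False

Unit clause (a) forces a = True.
Unit clause (c) forces c = True.
Unit clause (¬f) forces f = False.
Unit clause (e) forces e = True.
Unit clause (¬b) forces b = False.
No clause remains; d is free.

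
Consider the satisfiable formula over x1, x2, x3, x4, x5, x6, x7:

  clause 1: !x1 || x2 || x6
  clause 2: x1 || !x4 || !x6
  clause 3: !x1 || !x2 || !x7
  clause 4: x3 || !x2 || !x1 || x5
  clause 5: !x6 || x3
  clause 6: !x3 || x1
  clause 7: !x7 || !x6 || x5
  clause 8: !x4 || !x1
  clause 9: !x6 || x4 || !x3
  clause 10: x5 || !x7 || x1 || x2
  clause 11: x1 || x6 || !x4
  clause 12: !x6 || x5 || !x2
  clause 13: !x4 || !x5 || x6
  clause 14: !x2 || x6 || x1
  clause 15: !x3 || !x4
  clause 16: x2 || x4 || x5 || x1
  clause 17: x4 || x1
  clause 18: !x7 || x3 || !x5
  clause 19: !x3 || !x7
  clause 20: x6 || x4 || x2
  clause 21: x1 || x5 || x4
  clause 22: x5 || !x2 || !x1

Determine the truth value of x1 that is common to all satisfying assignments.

Suppose x1 = false.
From the singleton clause (!x3), x3 = false.
From the singleton clause (!x6), x6 = false.
From the singleton clause (!x4), x4 = false.
Now (x4) is unsatisfied and unit — conflict.
So every satisfying assignment has x1 = True.

True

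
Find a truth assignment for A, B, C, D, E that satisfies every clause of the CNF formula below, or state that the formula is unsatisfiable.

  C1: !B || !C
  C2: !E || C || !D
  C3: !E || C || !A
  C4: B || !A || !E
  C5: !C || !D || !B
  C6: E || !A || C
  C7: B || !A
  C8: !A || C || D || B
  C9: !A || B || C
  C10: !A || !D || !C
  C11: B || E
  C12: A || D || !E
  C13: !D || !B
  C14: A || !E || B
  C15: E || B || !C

Case B = true:
Unit clause (!C) forces C = false.
Unit clause (!D) forces D = false.
Case E = false:
Unit clause (!A) forces A = false.
All clauses are satisfied.

A ↦ false; B ↦ true; C ↦ false; D ↦ false; E ↦ false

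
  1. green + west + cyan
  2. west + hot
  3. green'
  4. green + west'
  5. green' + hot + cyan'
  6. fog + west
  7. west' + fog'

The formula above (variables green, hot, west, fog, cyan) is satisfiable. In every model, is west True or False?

False

Suppose west = 1.
The clause (green') is unit, so green = 0.
But (green) is also a unit clause — contradiction.
So every satisfying assignment has west = False.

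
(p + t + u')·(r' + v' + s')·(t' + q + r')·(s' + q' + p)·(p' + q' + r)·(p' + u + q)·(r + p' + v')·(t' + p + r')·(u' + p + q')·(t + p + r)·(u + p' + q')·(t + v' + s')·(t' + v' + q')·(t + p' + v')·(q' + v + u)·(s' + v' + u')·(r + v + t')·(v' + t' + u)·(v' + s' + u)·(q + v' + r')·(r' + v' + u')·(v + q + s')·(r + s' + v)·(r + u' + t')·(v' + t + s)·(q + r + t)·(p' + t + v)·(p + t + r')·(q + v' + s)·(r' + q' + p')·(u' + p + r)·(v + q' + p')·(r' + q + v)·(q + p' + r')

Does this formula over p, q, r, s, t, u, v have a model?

Unsatisfiable

Case p = 1:
Case q = 0:
From the singleton clause (u), u = 1.
From the singleton clause (r'), r = 0.
From the singleton clause (v'), v = 0.
From the singleton clause (t'), t = 0.
But (t) is also a unit clause — contradiction.
So q must be the other value — set q = 1.
From the singleton clause (r), r = 1.
But (r') is also a unit clause — contradiction.
Both values of q lead to a conflict.
So p must be the other value — set p = 0.
Case t = 1:
From the singleton clause (r'), r = 0.
From the singleton clause (v), v = 1.
From the singleton clause (q'), q = 0.
From the singleton clause (u), u = 1.
But (u') is also a unit clause — contradiction.
So t must be the other value — set t = 0.
From the singleton clause (u'), u = 0.
From the singleton clause (r), r = 1.
But (r') is also a unit clause — contradiction.
Both values of t lead to a conflict.
Both values of p lead to a conflict.
No assignment satisfies every clause.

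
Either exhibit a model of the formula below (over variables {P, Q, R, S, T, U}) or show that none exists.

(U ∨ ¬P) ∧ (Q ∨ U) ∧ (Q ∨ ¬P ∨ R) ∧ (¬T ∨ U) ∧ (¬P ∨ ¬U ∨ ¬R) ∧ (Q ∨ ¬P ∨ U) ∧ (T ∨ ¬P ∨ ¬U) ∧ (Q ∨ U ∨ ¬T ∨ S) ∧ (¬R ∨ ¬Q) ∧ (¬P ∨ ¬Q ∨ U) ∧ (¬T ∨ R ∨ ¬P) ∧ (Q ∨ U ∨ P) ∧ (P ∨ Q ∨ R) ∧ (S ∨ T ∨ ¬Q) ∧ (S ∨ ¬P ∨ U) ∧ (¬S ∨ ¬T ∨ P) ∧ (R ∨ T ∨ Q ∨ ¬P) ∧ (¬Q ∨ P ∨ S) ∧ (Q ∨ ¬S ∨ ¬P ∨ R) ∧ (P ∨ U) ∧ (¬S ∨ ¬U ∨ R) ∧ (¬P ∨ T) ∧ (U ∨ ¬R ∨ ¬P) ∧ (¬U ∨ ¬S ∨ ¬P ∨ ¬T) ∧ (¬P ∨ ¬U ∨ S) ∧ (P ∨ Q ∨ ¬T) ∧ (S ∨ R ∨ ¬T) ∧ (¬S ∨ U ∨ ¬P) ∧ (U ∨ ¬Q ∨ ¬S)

P ↦ False, Q ↦ False, R ↦ True, S ↦ True, T ↦ False, U ↦ True

Suppose U = True.
Suppose P = False.
Suppose R = True.
From the singleton clause (¬Q), Q = False.
From the singleton clause (¬T), T = False.
Every clause is now satisfied; S is unconstrained.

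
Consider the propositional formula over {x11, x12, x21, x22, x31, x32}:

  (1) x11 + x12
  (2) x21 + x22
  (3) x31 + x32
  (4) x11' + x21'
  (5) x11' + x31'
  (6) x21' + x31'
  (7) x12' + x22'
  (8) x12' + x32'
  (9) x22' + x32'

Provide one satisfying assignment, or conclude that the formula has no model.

UNSATISFIABLE

Try x11 = 1.
The clause (x21') is unit, so x21 = 0.
The clause (x22) is unit, so x22 = 1.
The clause (x31') is unit, so x31 = 0.
The clause (x32) is unit, so x32 = 1.
But (x32') is also a unit clause — contradiction.
So x11 must be the other value — set x11 = 0.
The clause (x12) is unit, so x12 = 1.
The clause (x22') is unit, so x22 = 0.
The clause (x21) is unit, so x21 = 1.
The clause (x31') is unit, so x31 = 0.
The clause (x32) is unit, so x32 = 1.
But (x32') is also a unit clause — contradiction.
Neither x11 = 1 nor x11 = 0 works.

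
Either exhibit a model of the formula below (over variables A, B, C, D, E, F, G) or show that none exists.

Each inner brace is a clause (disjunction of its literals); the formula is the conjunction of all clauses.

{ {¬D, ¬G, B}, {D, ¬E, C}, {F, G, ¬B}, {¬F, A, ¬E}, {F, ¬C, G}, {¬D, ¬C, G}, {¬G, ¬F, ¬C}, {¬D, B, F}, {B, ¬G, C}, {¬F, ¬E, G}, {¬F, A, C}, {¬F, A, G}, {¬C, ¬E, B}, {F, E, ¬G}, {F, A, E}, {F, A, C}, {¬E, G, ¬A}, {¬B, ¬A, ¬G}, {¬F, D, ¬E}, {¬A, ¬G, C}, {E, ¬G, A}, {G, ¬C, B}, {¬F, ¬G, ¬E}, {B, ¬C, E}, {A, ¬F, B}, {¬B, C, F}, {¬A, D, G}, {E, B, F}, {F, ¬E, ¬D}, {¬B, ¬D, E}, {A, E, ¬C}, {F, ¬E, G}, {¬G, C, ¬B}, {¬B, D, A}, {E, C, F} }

Try D = True.
Try G = False.
(¬C) alone gives C = False.
Try F = True.
(¬E) alone gives E = False.
(A) alone gives A = True.
(¬B) alone gives B = False.
All clauses are satisfied.

A: True, B: False, C: False, D: True, E: False, F: True, G: False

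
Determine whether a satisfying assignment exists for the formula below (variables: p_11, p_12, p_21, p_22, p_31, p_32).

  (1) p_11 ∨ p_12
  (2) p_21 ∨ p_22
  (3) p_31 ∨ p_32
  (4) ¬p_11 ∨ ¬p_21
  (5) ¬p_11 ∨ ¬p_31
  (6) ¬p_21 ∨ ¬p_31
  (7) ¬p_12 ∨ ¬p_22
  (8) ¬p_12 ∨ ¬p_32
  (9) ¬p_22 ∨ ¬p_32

Branch on p_11: set p_11 = True.
(¬p_21) alone gives p_21 = False.
(p_22) alone gives p_22 = True.
(¬p_31) alone gives p_31 = False.
(p_32) alone gives p_32 = True.
Now (¬p_32) is unsatisfied and unit — conflict.
So p_11 must be the other value — set p_11 = False.
(p_12) alone gives p_12 = True.
(¬p_22) alone gives p_22 = False.
(p_21) alone gives p_21 = True.
(¬p_31) alone gives p_31 = False.
(p_32) alone gives p_32 = True.
Now (¬p_32) is unsatisfied and unit — conflict.
Both values of p_11 lead to a conflict.
No assignment satisfies every clause.

No, unsatisfiable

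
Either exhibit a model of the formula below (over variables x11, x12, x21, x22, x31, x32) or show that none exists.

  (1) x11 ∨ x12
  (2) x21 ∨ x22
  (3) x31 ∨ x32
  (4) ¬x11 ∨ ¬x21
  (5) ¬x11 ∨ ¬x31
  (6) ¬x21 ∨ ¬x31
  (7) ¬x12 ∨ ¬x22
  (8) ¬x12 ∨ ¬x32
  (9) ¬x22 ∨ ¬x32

UNSATISFIABLE

Case x11 = True:
(¬x21) alone gives x21 = False.
(x22) alone gives x22 = True.
(¬x31) alone gives x31 = False.
(x32) alone gives x32 = True.
That conflicts with the unit clause (¬x32).
So x11 must be the other value — set x11 = False.
(x12) alone gives x12 = True.
(¬x22) alone gives x22 = False.
(x21) alone gives x21 = True.
(¬x31) alone gives x31 = False.
(x32) alone gives x32 = True.
That conflicts with the unit clause (¬x32).
Neither x11 = True nor x11 = False works.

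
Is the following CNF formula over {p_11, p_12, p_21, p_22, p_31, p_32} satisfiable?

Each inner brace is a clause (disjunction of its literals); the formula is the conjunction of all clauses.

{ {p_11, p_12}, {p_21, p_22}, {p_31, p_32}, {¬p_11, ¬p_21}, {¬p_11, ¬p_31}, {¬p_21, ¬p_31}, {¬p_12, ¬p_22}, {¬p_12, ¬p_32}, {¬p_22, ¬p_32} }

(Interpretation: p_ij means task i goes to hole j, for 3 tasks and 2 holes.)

Unsatisfiable

Suppose p_11 = True.
The clause (¬p_21) is unit, so p_21 = False.
The clause (p_22) is unit, so p_22 = True.
The clause (¬p_31) is unit, so p_31 = False.
The clause (p_32) is unit, so p_32 = True.
That conflicts with the unit clause (¬p_32).
That branch fails; take p_11 = False instead.
The clause (p_12) is unit, so p_12 = True.
The clause (¬p_22) is unit, so p_22 = False.
The clause (p_21) is unit, so p_21 = True.
The clause (¬p_31) is unit, so p_31 = False.
The clause (p_32) is unit, so p_32 = True.
That conflicts with the unit clause (¬p_32).
Neither p_11 = True nor p_11 = False works.
No assignment satisfies every clause.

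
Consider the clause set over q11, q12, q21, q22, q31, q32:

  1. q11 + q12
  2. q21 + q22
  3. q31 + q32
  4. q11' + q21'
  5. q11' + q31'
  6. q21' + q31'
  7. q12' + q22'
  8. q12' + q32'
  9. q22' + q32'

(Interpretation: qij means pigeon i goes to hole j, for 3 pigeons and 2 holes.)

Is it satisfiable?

Suppose q11 = 1.
(q21') alone gives q21 = 0.
(q22) alone gives q22 = 1.
(q31') alone gives q31 = 0.
(q32) alone gives q32 = 1.
Now (q32') is unsatisfied and unit — conflict.
Undo q11 and try q11 = 0.
(q12) alone gives q12 = 1.
(q22') alone gives q22 = 0.
(q21) alone gives q21 = 1.
(q31') alone gives q31 = 0.
(q32) alone gives q32 = 1.
Now (q32') is unsatisfied and unit — conflict.
Neither q11 = 1 nor q11 = 0 works.
No assignment satisfies every clause.

No, unsatisfiable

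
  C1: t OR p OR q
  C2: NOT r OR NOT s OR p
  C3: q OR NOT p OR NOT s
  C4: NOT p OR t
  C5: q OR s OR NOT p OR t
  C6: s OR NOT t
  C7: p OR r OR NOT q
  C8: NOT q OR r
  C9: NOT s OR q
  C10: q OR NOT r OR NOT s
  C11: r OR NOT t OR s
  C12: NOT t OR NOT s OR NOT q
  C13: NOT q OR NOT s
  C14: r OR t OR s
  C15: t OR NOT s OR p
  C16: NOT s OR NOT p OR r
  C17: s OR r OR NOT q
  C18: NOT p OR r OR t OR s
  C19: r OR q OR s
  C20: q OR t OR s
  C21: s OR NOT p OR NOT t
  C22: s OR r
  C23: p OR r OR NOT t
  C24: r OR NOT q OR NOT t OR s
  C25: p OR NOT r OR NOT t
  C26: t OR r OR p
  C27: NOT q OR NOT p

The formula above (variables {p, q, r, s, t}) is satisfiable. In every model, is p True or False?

False

Suppose p = true.
From the singleton clause (t), t = true.
From the singleton clause (s), s = true.
From the singleton clause (q), q = true.
That conflicts with the unit clause (NOT q).
So every satisfying assignment has p = False.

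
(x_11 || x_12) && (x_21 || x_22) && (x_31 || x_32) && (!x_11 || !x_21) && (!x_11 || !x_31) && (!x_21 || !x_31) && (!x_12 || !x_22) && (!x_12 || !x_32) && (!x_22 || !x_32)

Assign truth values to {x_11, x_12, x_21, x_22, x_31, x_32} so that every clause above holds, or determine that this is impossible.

UNSATISFIABLE

Suppose x_11 = true.
Unit clause (!x_21) forces x_21 = false.
Unit clause (x_22) forces x_22 = true.
Unit clause (!x_31) forces x_31 = false.
Unit clause (x_32) forces x_32 = true.
Now (!x_32) is unsatisfied and unit — conflict.
That branch fails; take x_11 = false instead.
Unit clause (x_12) forces x_12 = true.
Unit clause (!x_22) forces x_22 = false.
Unit clause (x_21) forces x_21 = true.
Unit clause (!x_31) forces x_31 = false.
Unit clause (x_32) forces x_32 = true.
Now (!x_32) is unsatisfied and unit — conflict.
Either choice for x_11 ends in contradiction.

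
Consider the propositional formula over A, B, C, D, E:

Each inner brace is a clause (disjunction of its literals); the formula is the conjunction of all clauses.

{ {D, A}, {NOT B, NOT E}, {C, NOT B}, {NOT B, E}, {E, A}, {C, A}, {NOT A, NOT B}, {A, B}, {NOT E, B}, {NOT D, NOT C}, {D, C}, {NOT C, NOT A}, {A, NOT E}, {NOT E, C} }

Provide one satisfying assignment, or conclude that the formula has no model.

Case D = true:
The clause (NOT C) is unit, so C = false.
The clause (NOT B) is unit, so B = false.
The clause (A) is unit, so A = true.
The clause (NOT E) is unit, so E = false.
This assignment satisfies each clause.

A: true, B: false, C: false, D: true, E: false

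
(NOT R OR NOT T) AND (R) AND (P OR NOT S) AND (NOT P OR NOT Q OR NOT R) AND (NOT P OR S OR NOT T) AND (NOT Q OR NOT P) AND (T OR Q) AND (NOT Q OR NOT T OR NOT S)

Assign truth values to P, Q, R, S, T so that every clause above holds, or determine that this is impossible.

(R) alone gives R = true.
(NOT T) alone gives T = false.
(Q) alone gives Q = true.
(NOT P) alone gives P = false.
(NOT S) alone gives S = false.
All clauses are satisfied.

P: false,  Q: true,  R: true,  S: false,  T: false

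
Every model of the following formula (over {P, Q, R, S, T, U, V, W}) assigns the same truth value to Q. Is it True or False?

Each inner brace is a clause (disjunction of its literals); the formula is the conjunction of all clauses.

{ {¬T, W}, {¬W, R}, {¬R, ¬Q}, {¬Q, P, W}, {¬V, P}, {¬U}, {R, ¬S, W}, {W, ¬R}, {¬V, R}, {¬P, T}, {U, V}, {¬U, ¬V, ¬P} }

False

Suppose Q = True.
Unit clause (¬R) forces R = False.
Unit clause (¬W) forces W = False.
Unit clause (¬T) forces T = False.
Unit clause (P) forces P = True.
That conflicts with the unit clause (¬P).
So every satisfying assignment has Q = False.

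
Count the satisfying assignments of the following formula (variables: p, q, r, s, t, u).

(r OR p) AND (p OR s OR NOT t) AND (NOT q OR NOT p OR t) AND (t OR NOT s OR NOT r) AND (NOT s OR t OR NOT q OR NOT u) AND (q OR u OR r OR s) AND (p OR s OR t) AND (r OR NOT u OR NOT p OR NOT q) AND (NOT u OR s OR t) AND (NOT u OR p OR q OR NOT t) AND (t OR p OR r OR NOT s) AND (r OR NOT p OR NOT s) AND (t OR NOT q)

14

There are 2^6 = 64 truth assignments over (p, q, r, s, t, u).
Split on u. With u = true, the clauses containing u are satisfied and NOT u drops from the rest; 6 of the 2^5 = 32 assignments to the other variables satisfy what remains.
With u = false, by the same count on the reduced clause set, 8 assignments work.
Total: 6 + 8 = 14.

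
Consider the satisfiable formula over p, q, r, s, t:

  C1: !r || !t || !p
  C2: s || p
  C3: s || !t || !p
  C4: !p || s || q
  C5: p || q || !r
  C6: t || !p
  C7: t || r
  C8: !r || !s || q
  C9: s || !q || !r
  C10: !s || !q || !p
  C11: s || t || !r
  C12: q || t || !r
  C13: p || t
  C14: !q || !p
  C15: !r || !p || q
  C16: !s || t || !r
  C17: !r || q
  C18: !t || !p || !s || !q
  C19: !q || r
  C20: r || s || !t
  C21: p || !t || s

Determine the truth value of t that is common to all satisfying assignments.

Suppose t = false.
From the singleton clause (!p), p = false.
That conflicts with the unit clause (p).
So every satisfying assignment has t = True.

True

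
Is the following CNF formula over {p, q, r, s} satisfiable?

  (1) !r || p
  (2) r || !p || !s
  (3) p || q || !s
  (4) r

Yes

The clause (r) is unit, so r = true.
The clause (p) is unit, so p = true.
All clauses hold; q, s can take either value.
A satisfying assignment: p ↦ true, q ↦ true, r ↦ true, s ↦ false.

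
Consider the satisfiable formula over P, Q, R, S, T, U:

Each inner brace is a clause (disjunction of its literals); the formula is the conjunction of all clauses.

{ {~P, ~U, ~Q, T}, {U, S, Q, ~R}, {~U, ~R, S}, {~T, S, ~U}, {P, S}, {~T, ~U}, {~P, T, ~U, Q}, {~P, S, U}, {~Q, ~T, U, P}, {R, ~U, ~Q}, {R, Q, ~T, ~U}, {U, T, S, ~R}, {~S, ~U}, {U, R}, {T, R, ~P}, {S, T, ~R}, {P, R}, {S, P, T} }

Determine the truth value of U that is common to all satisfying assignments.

False

Suppose U = 1.
Unit clause (~T) forces T = 0.
Unit clause (~S) forces S = 0.
Unit clause (~R) forces R = 0.
Unit clause (P) forces P = 1.
Now (~P) is unsatisfied and unit — conflict.
So every satisfying assignment has U = False.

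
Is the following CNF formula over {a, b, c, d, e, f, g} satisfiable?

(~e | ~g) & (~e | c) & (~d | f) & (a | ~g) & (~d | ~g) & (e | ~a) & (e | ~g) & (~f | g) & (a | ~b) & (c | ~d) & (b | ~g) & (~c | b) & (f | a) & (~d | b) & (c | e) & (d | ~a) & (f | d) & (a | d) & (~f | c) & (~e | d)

No

Case e = 0:
(~a) alone gives a = 0.
(~g) alone gives g = 0.
(~f) alone gives f = 0.
Now (f) is unsatisfied and unit — conflict.
Backtrack on e: now try e = 1.
(~g) alone gives g = 0.
(c) alone gives c = 1.
(~f) alone gives f = 0.
(~d) alone gives d = 0.
Now (d) is unsatisfied and unit — conflict.
Both values of e lead to a conflict.
No assignment satisfies every clause.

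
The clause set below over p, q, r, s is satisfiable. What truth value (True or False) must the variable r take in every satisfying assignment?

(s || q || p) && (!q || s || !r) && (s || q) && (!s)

Suppose r = true.
(!s) alone gives s = false.
(!q) alone gives q = false.
That conflicts with the unit clause (q).
So every satisfying assignment has r = False.

False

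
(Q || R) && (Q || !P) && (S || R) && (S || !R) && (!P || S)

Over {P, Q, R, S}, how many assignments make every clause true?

There are 2^4 = 16 truth assignments over (P, Q, R, S).
Check each against the 5 clauses (columns in the order P, Q, R, S):
  F F F F  ✗ fails (Q || R)
  F F F T  ✗ fails (Q || R)
  F F T F  ✗ fails (S || !R)
  F F T T  ✓ satisfies all
  F T F F  ✗ fails (S || R)
  F T F T  ✓ satisfies all
  F T T F  ✗ fails (S || !R)
  F T T T  ✓ satisfies all
  T F F F  ✗ fails (Q || R)
  T F F T  ✗ fails (Q || R)
  T F T F  ✗ fails (Q || !P)
  T F T T  ✗ fails (Q || !P)
  T T F F  ✗ fails (S || R)
  T T F T  ✓ satisfies all
  T T T F  ✗ fails (S || !R)
  T T T T  ✓ satisfies all
5 of the 16 rows are models.

5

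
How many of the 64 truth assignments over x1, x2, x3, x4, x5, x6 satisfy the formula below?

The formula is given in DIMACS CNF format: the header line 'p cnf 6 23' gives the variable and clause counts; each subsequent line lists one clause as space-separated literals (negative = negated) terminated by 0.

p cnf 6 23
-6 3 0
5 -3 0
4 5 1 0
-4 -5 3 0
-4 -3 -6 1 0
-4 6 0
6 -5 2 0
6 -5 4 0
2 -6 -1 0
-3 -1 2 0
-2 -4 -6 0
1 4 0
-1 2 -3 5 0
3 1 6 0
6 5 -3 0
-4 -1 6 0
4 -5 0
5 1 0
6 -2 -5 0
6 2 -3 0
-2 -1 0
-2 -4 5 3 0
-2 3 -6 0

1

There are 2^6 = 64 truth assignments over (x1, x2, x3, x4, x5, x6).
Split on x3. With x3 = True, the clauses containing x3 are satisfied and ¬x3 drops from the rest; 0 of the 2^5 = 32 assignments to the other variables satisfy what remains.
With x3 = False, by the same count on the reduced clause set, 1 assignment works.
(One model: x1=T, x2=F, x3=F, x4=F, x5=F, x6=F.)
Total: 0 + 1 = 1.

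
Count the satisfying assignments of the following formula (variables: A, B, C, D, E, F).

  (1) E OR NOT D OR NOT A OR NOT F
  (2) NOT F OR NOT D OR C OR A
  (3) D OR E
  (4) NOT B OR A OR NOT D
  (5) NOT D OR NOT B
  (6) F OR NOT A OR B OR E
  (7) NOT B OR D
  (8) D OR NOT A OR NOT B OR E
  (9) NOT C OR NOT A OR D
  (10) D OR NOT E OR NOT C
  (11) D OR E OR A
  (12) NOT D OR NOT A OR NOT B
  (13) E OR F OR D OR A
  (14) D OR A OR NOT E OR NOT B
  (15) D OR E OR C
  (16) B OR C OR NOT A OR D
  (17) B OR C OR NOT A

10

There are 2^6 = 64 truth assignments over (A, B, C, D, E, F).
Split on B. With B = true, the clauses containing B are satisfied and NOT B drops from the rest; 0 of the 2^5 = 32 assignments to the other variables satisfy what remains.
With B = false, by the same count on the reduced clause set, 10 assignments work.
(One model: A=F, B=F, C=F, D=F, E=T, F=F.)
Total: 0 + 10 = 10.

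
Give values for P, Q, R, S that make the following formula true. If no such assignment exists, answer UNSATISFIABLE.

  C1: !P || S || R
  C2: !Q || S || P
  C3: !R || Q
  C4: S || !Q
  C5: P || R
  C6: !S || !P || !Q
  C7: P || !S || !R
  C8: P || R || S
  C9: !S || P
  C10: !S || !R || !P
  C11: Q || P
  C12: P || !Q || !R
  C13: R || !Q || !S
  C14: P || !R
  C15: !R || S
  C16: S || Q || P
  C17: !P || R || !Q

Branch on R: set R = false.
From the singleton clause (P), P = true.
From the singleton clause (S), S = true.
From the singleton clause (!Q), Q = false.
Every clause now holds.

P: true, Q: false, R: false, S: true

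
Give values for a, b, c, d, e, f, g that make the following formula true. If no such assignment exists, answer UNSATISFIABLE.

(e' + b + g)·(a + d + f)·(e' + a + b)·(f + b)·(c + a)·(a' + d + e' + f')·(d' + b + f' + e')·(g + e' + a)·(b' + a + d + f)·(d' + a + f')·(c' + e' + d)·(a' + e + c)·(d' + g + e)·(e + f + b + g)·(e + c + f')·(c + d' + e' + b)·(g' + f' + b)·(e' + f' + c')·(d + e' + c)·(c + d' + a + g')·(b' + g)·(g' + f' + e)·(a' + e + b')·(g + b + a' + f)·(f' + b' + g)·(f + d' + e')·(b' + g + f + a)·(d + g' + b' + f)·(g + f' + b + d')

a=1; b=1; c=0; d=1; e=1; f=1; g=1

Suppose f = 1.
Suppose c = 0.
The clause (a) is unit, so a = 1.
The clause (e) is unit, so e = 1.
The clause (d) is unit, so d = 1.
The clause (b) is unit, so b = 1.
The clause (g) is unit, so g = 1.
All clauses are satisfied.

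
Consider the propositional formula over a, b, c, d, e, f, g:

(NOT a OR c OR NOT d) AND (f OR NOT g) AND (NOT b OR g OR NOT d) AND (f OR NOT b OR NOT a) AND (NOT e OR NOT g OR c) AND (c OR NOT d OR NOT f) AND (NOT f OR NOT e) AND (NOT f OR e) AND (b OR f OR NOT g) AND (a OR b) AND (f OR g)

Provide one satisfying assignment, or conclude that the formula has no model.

UNSATISFIABLE

Branch on f: set f = true.
Unit clause (NOT e) forces e = false.
But (e) is also a unit clause — contradiction.
That branch fails; take f = false instead.
Unit clause (NOT g) forces g = false.
But (g) is also a unit clause — contradiction.
Neither f = true nor f = false works.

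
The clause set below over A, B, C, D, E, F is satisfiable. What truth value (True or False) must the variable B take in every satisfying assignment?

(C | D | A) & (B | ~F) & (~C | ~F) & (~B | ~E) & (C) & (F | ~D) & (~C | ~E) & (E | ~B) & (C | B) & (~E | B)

False

Suppose B = 1.
The clause (~E) is unit, so E = 0.
Now (E) is unsatisfied and unit — conflict.
So every satisfying assignment has B = False.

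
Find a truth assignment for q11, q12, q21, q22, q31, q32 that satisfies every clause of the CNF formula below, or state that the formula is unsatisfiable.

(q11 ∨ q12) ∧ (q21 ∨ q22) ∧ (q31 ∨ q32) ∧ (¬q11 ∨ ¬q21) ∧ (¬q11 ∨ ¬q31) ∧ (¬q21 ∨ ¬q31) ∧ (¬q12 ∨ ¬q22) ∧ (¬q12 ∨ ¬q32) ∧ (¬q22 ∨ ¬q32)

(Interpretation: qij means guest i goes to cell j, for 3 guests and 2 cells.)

Branch on q11: set q11 = True.
The clause (¬q21) is unit, so q21 = False.
The clause (q22) is unit, so q22 = True.
The clause (¬q31) is unit, so q31 = False.
The clause (q32) is unit, so q32 = True.
Now (¬q32) is unsatisfied and unit — conflict.
That branch fails; take q11 = False instead.
The clause (q12) is unit, so q12 = True.
The clause (¬q22) is unit, so q22 = False.
The clause (q21) is unit, so q21 = True.
The clause (¬q31) is unit, so q31 = False.
The clause (q32) is unit, so q32 = True.
Now (¬q32) is unsatisfied and unit — conflict.
Neither q11 = True nor q11 = False works.

UNSATISFIABLE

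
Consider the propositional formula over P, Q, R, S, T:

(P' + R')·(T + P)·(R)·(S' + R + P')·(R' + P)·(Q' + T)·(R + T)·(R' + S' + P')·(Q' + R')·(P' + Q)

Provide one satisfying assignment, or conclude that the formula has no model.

Unit clause (R) forces R = 1.
Unit clause (P') forces P = 0.
But (P) is also a unit clause — contradiction.

UNSATISFIABLE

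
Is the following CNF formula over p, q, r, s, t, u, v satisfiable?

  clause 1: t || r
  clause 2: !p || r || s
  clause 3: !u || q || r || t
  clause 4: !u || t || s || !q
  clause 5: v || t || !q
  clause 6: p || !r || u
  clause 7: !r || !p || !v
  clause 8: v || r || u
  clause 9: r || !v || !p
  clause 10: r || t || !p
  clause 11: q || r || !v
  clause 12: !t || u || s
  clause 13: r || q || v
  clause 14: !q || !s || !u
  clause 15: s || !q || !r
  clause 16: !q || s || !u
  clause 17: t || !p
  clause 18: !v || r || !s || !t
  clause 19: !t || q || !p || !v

Try t = true.
Try u = true.
Try q = false.
Try r = true.
Try p = false.
All clauses hold; s, v can take either value.
A satisfying assignment: p=false; q=false; r=true; s=true; t=true; u=true; v=true.

Yes, satisfiable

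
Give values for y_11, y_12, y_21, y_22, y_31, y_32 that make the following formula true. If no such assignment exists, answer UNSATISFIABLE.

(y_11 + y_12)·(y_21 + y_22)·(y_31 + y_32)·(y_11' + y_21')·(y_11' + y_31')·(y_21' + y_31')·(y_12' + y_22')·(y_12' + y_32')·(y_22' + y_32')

Try y_11 = 1.
(y_21') alone gives y_21 = 0.
(y_22) alone gives y_22 = 1.
(y_31') alone gives y_31 = 0.
(y_32) alone gives y_32 = 1.
That conflicts with the unit clause (y_32').
So y_11 must be the other value — set y_11 = 0.
(y_12) alone gives y_12 = 1.
(y_22') alone gives y_22 = 0.
(y_21) alone gives y_21 = 1.
(y_31') alone gives y_31 = 0.
(y_32) alone gives y_32 = 1.
That conflicts with the unit clause (y_32').
Both values of y_11 lead to a conflict.

UNSATISFIABLE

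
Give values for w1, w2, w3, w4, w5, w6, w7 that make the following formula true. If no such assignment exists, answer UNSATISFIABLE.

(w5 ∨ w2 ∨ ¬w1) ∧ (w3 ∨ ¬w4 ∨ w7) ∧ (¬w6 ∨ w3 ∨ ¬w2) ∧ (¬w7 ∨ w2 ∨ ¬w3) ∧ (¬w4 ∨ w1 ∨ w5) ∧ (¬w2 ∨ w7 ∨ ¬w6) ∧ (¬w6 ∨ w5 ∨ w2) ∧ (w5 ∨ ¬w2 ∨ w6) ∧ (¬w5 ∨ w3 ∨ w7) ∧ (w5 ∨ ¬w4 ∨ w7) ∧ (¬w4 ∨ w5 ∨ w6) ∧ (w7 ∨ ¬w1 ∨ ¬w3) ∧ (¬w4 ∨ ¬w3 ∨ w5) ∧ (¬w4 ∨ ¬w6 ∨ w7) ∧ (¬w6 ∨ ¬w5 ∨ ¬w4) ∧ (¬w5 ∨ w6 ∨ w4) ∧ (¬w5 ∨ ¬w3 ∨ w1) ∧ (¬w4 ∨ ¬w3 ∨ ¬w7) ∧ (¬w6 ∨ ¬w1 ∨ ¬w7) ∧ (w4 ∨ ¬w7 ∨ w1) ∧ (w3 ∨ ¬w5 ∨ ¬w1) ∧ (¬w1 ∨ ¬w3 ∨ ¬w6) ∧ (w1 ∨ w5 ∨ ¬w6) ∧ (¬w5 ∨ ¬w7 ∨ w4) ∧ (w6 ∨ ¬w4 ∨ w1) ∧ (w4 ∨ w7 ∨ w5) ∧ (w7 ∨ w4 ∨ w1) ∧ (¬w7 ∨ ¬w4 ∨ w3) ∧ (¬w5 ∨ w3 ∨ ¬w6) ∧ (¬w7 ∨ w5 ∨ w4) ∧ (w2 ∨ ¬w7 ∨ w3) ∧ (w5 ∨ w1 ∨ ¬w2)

Case w5 = True:
Case w3 = True:
From the singleton clause (w1), w1 = True.
From the singleton clause (w7), w7 = True.
From the singleton clause (w2), w2 = True.
From the singleton clause (¬w4), w4 = False.
That conflicts with the unit clause (w4).
Undo w3 and try w3 = False.
From the singleton clause (w7), w7 = True.
From the singleton clause (¬w1), w1 = False.
From the singleton clause (w4), w4 = True.
That conflicts with the unit clause (¬w4).
Both values of w3 lead to a conflict.
Undo w5 and try w5 = False.
Case w2 = True:
From the singleton clause (w6), w6 = True.
From the singleton clause (w3), w3 = True.
From the singleton clause (w7), w7 = True.
From the singleton clause (¬w4), w4 = False.
That conflicts with the unit clause (w4).
Undo w2 and try w2 = False.
From the singleton clause (¬w1), w1 = False.
From the singleton clause (¬w4), w4 = False.
From the singleton clause (¬w6), w6 = False.
From the singleton clause (¬w7), w7 = False.
That conflicts with the unit clause (w7).
Both values of w2 lead to a conflict.
Both values of w5 lead to a conflict.

UNSATISFIABLE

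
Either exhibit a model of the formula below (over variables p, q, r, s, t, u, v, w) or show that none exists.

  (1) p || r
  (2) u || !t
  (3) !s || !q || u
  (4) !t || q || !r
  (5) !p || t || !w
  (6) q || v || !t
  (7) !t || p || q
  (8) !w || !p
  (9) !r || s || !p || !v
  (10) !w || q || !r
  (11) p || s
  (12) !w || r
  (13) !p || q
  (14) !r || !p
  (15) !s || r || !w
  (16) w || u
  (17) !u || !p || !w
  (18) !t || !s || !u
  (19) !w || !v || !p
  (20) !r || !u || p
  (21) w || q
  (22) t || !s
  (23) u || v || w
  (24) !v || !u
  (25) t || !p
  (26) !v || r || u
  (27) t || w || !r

p ↦ true; q ↦ true; r ↦ false; s ↦ false; t ↦ true; u ↦ true; v ↦ false; w ↦ false

Branch on p: set p = true.
From the singleton clause (!w), w = false.
From the singleton clause (q), q = true.
From the singleton clause (!r), r = false.
From the singleton clause (u), u = true.
From the singleton clause (!v), v = false.
From the singleton clause (t), t = true.
From the singleton clause (!s), s = false.
All clauses are satisfied.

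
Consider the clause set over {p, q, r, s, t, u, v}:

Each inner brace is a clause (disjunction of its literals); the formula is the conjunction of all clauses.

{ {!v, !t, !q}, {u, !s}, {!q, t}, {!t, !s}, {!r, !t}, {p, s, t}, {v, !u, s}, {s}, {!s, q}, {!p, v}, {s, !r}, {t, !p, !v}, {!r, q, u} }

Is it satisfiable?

Unit clause (s) forces s = true.
Unit clause (u) forces u = true.
Unit clause (!t) forces t = false.
Unit clause (!q) forces q = false.
But (q) is also a unit clause — contradiction.
No assignment satisfies every clause.

No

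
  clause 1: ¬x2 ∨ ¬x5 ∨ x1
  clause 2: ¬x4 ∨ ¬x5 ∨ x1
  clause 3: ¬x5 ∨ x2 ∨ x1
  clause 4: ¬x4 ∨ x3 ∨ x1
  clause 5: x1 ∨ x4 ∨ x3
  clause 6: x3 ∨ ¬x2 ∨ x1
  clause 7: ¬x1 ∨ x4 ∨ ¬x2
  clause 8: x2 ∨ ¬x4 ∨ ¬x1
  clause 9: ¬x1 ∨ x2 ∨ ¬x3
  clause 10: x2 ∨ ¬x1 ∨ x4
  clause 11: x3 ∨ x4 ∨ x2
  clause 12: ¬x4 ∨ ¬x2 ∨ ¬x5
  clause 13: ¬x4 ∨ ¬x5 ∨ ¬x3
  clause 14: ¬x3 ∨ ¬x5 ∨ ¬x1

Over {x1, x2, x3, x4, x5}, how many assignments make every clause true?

6

There are 2^5 = 32 truth assignments over (x1, x2, x3, x4, x5).
Split on x2. With x2 = True, the clauses containing x2 are satisfied and ¬x2 drops from the rest; 4 of the 2^4 = 16 assignments to the other variables satisfy what remains.
With x2 = False, by the same count on the reduced clause set, 2 assignments work.
(One model: x1=F, x2=F, x3=T, x4=F, x5=F.)
Total: 4 + 2 = 6.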